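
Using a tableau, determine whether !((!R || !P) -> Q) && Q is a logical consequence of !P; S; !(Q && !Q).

Initial set: {T !P; T S; T !(Q && !Q); F (!((!R || !P) -> Q) && Q)}.
T !(Q && !Q): β-rule — branch into F Q  //  F !Q.
  branch 1 (add F Q):
    F (!((!R || !P) -> Q) && Q): β-rule — branch into F !((!R || !P) -> Q)  //  F Q.
      branch 1.1 (add F !((!R || !P) -> Q)):
        F !((!R || !P) -> Q): β-rule — branch into F (!R || !P)  //  T Q.
          branch 1.1.1 (add F (!R || !P)):
            F (!R || !P): α-rule — add F !R, F !P.
            × closes — contains both P and !P.
          branch 1.1.2 (add T Q):
            × closes — contains both Q and !Q.
      branch 1.2 (add F Q):
        ○ open, literals {P=false, Q=false, S=true}.
  branch 2 (add F !Q):
    F (!((!R || !P) -> Q) && Q): β-rule — branch into F !((!R || !P) -> Q)  //  F Q.
      branch 2.1 (add F !((!R || !P) -> Q)):
        F !((!R || !P) -> Q): β-rule — branch into F (!R || !P)  //  T Q.
          branch 2.1.1 (add F (!R || !P)):
            F (!R || !P): α-rule — add F !R, F !P.
            × closes — contains both P and !P.
          branch 2.1.2 (add T Q):
            ○ open, literals {P=false, Q=true, S=true}.
      branch 2.2 (add F Q):
        × closes — contains both Q and !Q.
4 branches closed, 2 open.
An open branch gives a countermodel: P=false, Q=false, S=true (unmentioned atoms arbitrary); the premises hold there but the conclusion fails.

No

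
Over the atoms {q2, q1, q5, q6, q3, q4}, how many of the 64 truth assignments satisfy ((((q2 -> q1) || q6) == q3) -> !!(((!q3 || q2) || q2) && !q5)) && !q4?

Initial set: {(((((q2 -> q1) || q6) == q3) -> !!(((!q3 || q2) || q2) && !q5)) && !q4)}.
(((((q2 -> q1) || q6) == q3) -> !!(((!q3 || q2) || q2) && !q5)) && !q4): α-rule — add ((((q2 -> q1) || q6) == q3) -> !!(((!q3 || q2) || q2) && !q5)), !q4.
((((q2 -> q1) || q6) == q3) -> !!(((!q3 || q2) || q2) && !q5)): β-rule — branch into !(((q2 -> q1) || q6) == q3)  //  !!(((!q3 || q2) || q2) && !q5).
  branch 1 (add !(((q2 -> q1) || q6) == q3)):
    !(((q2 -> q1) || q6) == q3): β-rule — branch into ((q2 -> q1) || q6), !q3  //  !((q2 -> q1) || q6), q3.
      branch 1.1 (add ((q2 -> q1) || q6), !q3):
        ((q2 -> q1) || q6): β-rule — branch into (q2 -> q1)  //  q6.
          branch 1.1.1 (add (q2 -> q1)):
            (q2 -> q1): β-rule — branch into !q2  //  q1.
              branch 1.1.1.1 (add !q2):
                ○ open, literals {q2=0, q3=0, q4=0}.
              branch 1.1.1.2 (add q1):
                ○ open, literals {q1=1, q3=0, q4=0}.
          branch 1.1.2 (add q6):
            ○ open, literals {q3=0, q4=0, q6=1}.
      branch 1.2 (add !((q2 -> q1) || q6), q3):
        !((q2 -> q1) || q6): α-rule — add !(q2 -> q1), !q6.
        !(q2 -> q1): α-rule — add q2, !q1.
        ○ open, literals {q1=0, q2=1, q3=1, q4=0, q6=0}.
  branch 2 (add !!(((!q3 || q2) || q2) && !q5)):
    !!(((!q3 || q2) || q2) && !q5): drop double negation, giving (((!q3 || q2) || q2) && !q5).
    (((!q3 || q2) || q2) && !q5): α-rule — add ((!q3 || q2) || q2), !q5.
    ((!q3 || q2) || q2): β-rule — branch into (!q3 || q2)  //  q2.
      branch 2.1 (add (!q3 || q2)):
        (!q3 || q2): β-rule — branch into !q3  //  q2.
          branch 2.1.1 (add !q3):
            ○ open, literals {q3=0, q4=0, q5=0}.
          branch 2.1.2 (add q2):
            ○ open, literals {q2=1, q4=0, q5=0}.
      branch 2.2 (add q2):
        ○ open, literals {q2=1, q4=0, q5=0}.
0 branches closed, 7 open.
Each open branch fixes some atoms; the unmentioned ones are free. Counting distinct full assignments: branch {q2=0, q3=0, q4=0} (q1, q5, q6) contributes 8 new; branch {q1=1, q3=0, q4=0} (q2, q5, q6) contributes 4 new; branch {q3=0, q4=0, q6=1} (q2, q1, q5) contributes 2 new; branch {q1=0, q2=1, q3=1, q4=0, q6=0} (q5) contributes 2 new; branch {q3=0, q4=0, q5=0} (q2, q1, q6) contributes 1 new; branch {q2=1, q4=0, q5=0} (q1, q6, q3) contributes 3 new; branch {q2=1, q4=0, q5=0} (q1, q6, q3) contributes 0 new. Total: 20.

20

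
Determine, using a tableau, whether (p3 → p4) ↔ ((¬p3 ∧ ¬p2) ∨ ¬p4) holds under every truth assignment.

Assume the negation and expand:
Initial set: {¬((p3 → p4) ↔ ((¬p3 ∧ ¬p2) ∨ ¬p4))}.
¬((p3 → p4) ↔ ((¬p3 ∧ ¬p2) ∨ ¬p4)): β-rule — branch into (p3 → p4), ¬((¬p3 ∧ ¬p2) ∨ ¬p4)  //  ¬(p3 → p4), ((¬p3 ∧ ¬p2) ∨ ¬p4).
  branch 1 (add (p3 → p4), ¬((¬p3 ∧ ¬p2) ∨ ¬p4)):
    ¬((¬p3 ∧ ¬p2) ∨ ¬p4): α-rule — add ¬(¬p3 ∧ ¬p2), ¬¬p4.
    (p3 → p4): β-rule — branch into ¬p3  //  p4.
      branch 1.1 (add ¬p3):
        ¬(¬p3 ∧ ¬p2): β-rule — branch into ¬¬p3  //  ¬¬p2.
          branch 1.1.1 (add ¬¬p3):
            × closes — contains both p3 and ¬p3.
          branch 1.1.2 (add ¬¬p2):
            ○ open, literals {p2=T, p3=F, p4=T}.
      branch 1.2 (add p4):
        ¬(¬p3 ∧ ¬p2): β-rule — branch into ¬¬p3  //  ¬¬p2.
          branch 1.2.1 (add ¬¬p3):
            ○ open, literals {p3=T, p4=T}.
          branch 1.2.2 (add ¬¬p2):
            ○ open, literals {p2=T, p4=T}.
  branch 2 (add ¬(p3 → p4), ((¬p3 ∧ ¬p2) ∨ ¬p4)):
    ¬(p3 → p4): α-rule — add p3, ¬p4.
    ((¬p3 ∧ ¬p2) ∨ ¬p4): β-rule — branch into (¬p3 ∧ ¬p2)  //  ¬p4.
      branch 2.1 (add (¬p3 ∧ ¬p2)):
        (¬p3 ∧ ¬p2): α-rule — add ¬p3, ¬p2.
        × closes — contains both p3 and ¬p3.
      branch 2.2 (add ¬p4):
        ○ open, literals {p3=T, p4=F}.
2 branches closed, 4 open.
An open branch gives a countermodel: p2=T, p3=F, p4=T (unmentioned atoms arbitrary); under it the original formula is false.

Not valid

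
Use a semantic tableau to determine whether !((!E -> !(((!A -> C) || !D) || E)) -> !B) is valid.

Assume the negation and expand:
Initial set: {!!((!E -> !(((!A -> C) || !D) || E)) -> !B)}.
!!((!E -> !(((!A -> C) || !D) || E)) -> !B): β-rule — branch into !(!E -> !(((!A -> C) || !D) || E))  //  !B.
  branch 1 (add !(!E -> !(((!A -> C) || !D) || E))):
    !(!E -> !(((!A -> C) || !D) || E)): α-rule — add !E, !!(((!A -> C) || !D) || E).
    !!(((!A -> C) || !D) || E): β-rule — branch into ((!A -> C) || !D)  //  E.
      branch 1.1 (add ((!A -> C) || !D)):
        ((!A -> C) || !D): β-rule — branch into (!A -> C)  //  !D.
          branch 1.1.1 (add (!A -> C)):
            (!A -> C): β-rule — branch into !!A  //  C.
              branch 1.1.1.1 (add !!A):
                ○ open, literals {A=1, E=0}.
              branch 1.1.1.2 (add C):
                ○ open, literals {C=1, E=0}.
          branch 1.1.2 (add !D):
            ○ open, literals {D=0, E=0}.
      branch 1.2 (add E):
        × closes — contains both E and !E.
  branch 2 (add !B):
    ○ open, literals {B=0}.
1 branch closed, 4 open.
An open branch gives a countermodel: A=1, E=0 (unmentioned atoms arbitrary); under it the original formula is false.

Not valid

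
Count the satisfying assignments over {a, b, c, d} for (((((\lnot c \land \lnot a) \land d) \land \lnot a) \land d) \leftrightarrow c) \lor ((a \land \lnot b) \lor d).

13

Initial set: {((((((\lnot c \land \lnot a) \land d) \land \lnot a) \land d) \leftrightarrow c) \lor ((a \land \lnot b) \lor d))}.
((((((\lnot c \land \lnot a) \land d) \land \lnot a) \land d) \leftrightarrow c) \lor ((a \land \lnot b) \lor d)): β-rule — branch into (((((\lnot c \land \lnot a) \land d) \land \lnot a) \land d) \leftrightarrow c)  //  ((a \land \lnot b) \lor d).
  branch 1 (add (((((\lnot c \land \lnot a) \land d) \land \lnot a) \land d) \leftrightarrow c)):
    (((((\lnot c \land \lnot a) \land d) \land \lnot a) \land d) \leftrightarrow c): β-rule — branch into ((((\lnot c \land \lnot a) \land d) \land \lnot a) \land d), c  //  \lnot ((((\lnot c \land \lnot a) \land d) \land \lnot a) \land d), \lnot c.
      branch 1.1 (add ((((\lnot c \land \lnot a) \land d) \land \lnot a) \land d), c):
        ((((\lnot c \land \lnot a) \land d) \land \lnot a) \land d): α-rule — add (((\lnot c \land \lnot a) \land d) \land \lnot a), d.
        (((\lnot c \land \lnot a) \land d) \land \lnot a): α-rule — add ((\lnot c \land \lnot a) \land d), \lnot a.
        ((\lnot c \land \lnot a) \land d): α-rule — add (\lnot c \land \lnot a), d.
        (\lnot c \land \lnot a): α-rule — add \lnot c, \lnot a.
        × closes — contains both c and \lnot c.
      branch 1.2 (add \lnot ((((\lnot c \land \lnot a) \land d) \land \lnot a) \land d), \lnot c):
        \lnot ((((\lnot c \land \lnot a) \land d) \land \lnot a) \land d): β-rule — branch into \lnot (((\lnot c \land \lnot a) \land d) \land \lnot a)  //  \lnot d.
          branch 1.2.1 (add \lnot (((\lnot c \land \lnot a) \land d) \land \lnot a)):
            \lnot (((\lnot c \land \lnot a) \land d) \land \lnot a): β-rule — branch into \lnot ((\lnot c \land \lnot a) \land d)  //  \lnot \lnot a.
              branch 1.2.1.1 (add \lnot ((\lnot c \land \lnot a) \land d)):
                \lnot ((\lnot c \land \lnot a) \land d): β-rule — branch into \lnot (\lnot c \land \lnot a)  //  \lnot d.
                  branch 1.2.1.1.1 (add \lnot (\lnot c \land \lnot a)):
                    \lnot (\lnot c \land \lnot a): β-rule — branch into \lnot \lnot c  //  \lnot \lnot a.
                      branch 1.2.1.1.1.1 (add \lnot \lnot c):
                        × closes — contains both c and \lnot c.
                      branch 1.2.1.1.1.2 (add \lnot \lnot a):
                        ○ open, literals {a=1, c=0}.
                  branch 1.2.1.1.2 (add \lnot d):
                    ○ open, literals {c=0, d=0}.
              branch 1.2.1.2 (add \lnot \lnot a):
                ○ open, literals {a=1, c=0}.
          branch 1.2.2 (add \lnot d):
            ○ open, literals {c=0, d=0}.
  branch 2 (add ((a \land \lnot b) \lor d)):
    ((a \land \lnot b) \lor d): β-rule — branch into (a \land \lnot b)  //  d.
      branch 2.1 (add (a \land \lnot b)):
        (a \land \lnot b): α-rule — add a, \lnot b.
        ○ open, literals {a=1, b=0}.
      branch 2.2 (add d):
        ○ open, literals {d=1}.
2 branches closed, 6 open.
Each open branch fixes some atoms; the unmentioned ones are free. Counting distinct full assignments: branch {a=1, c=0} (b, d) contributes 4 new; branch {c=0, d=0} (a, b) contributes 2 new; branch {a=1, c=0} (b, d) contributes 0 new; branch {c=0, d=0} (a, b) contributes 0 new; branch {a=1, b=0} (c, d) contributes 2 new; branch {d=1} (a, b, c) contributes 5 new. Total: 13.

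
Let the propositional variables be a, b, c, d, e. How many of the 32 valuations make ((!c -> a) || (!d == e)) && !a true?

Initial set: {(((!c -> a) || (!d == e)) && !a)}.
(((!c -> a) || (!d == e)) && !a): α-rule — add ((!c -> a) || (!d == e)), !a.
((!c -> a) || (!d == e)): β-rule — branch into (!c -> a)  //  (!d == e).
  branch 1 (add (!c -> a)):
    (!c -> a): β-rule — branch into !!c  //  a.
      branch 1.1 (add !!c):
        ○ open, literals {a=0, c=1}.
      branch 1.2 (add a):
        × closes — contains both a and !a.
  branch 2 (add (!d == e)):
    (!d == e): β-rule — branch into !d, e  //  !!d, !e.
      branch 2.1 (add !d, e):
        ○ open, literals {a=0, d=0, e=1}.
      branch 2.2 (add !!d, !e):
        ○ open, literals {a=0, d=1, e=0}.
1 branch closed, 3 open.
Each open branch fixes some atoms; the unmentioned ones are free. Counting distinct full assignments: branch {a=0, c=1} (b, d, e) contributes 8 new; branch {a=0, d=0, e=1} (b, c) contributes 2 new; branch {a=0, d=1, e=0} (b, c) contributes 2 new. Total: 12.

12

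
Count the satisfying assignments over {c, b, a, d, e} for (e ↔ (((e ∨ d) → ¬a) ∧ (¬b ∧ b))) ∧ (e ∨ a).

8

Initial set: {((e ↔ (((e ∨ d) → ¬a) ∧ (¬b ∧ b))) ∧ (e ∨ a))}.
((e ↔ (((e ∨ d) → ¬a) ∧ (¬b ∧ b))) ∧ (e ∨ a)): α-rule — add (e ↔ (((e ∨ d) → ¬a) ∧ (¬b ∧ b))), (e ∨ a).
(e ↔ (((e ∨ d) → ¬a) ∧ (¬b ∧ b))): β-rule — branch into e, (((e ∨ d) → ¬a) ∧ (¬b ∧ b))  //  ¬e, ¬(((e ∨ d) → ¬a) ∧ (¬b ∧ b)).
  branch 1 (add e, (((e ∨ d) → ¬a) ∧ (¬b ∧ b))):
    (((e ∨ d) → ¬a) ∧ (¬b ∧ b)): α-rule — add ((e ∨ d) → ¬a), (¬b ∧ b).
    (¬b ∧ b): α-rule — add ¬b, b.
    × closes — contains both b and ¬b.
  branch 2 (add ¬e, ¬(((e ∨ d) → ¬a) ∧ (¬b ∧ b))):
    (e ∨ a): β-rule — branch into e  //  a.
      branch 2.1 (add e):
        × closes — contains both e and ¬e.
      branch 2.2 (add a):
        ¬(((e ∨ d) → ¬a) ∧ (¬b ∧ b)): β-rule — branch into ¬((e ∨ d) → ¬a)  //  ¬(¬b ∧ b).
          branch 2.2.1 (add ¬((e ∨ d) → ¬a)):
            ¬((e ∨ d) → ¬a): α-rule — add (e ∨ d), ¬¬a.
            (e ∨ d): β-rule — branch into e  //  d.
              branch 2.2.1.1 (add e):
                × closes — contains both e and ¬e.
              branch 2.2.1.2 (add d):
                ○ open, literals {a=true, d=true, e=false}.
          branch 2.2.2 (add ¬(¬b ∧ b)):
            ¬(¬b ∧ b): β-rule — branch into ¬¬b  //  ¬b.
              branch 2.2.2.1 (add ¬¬b):
                ○ open, literals {a=true, b=true, e=false}.
              branch 2.2.2.2 (add ¬b):
                ○ open, literals {a=true, b=false, e=false}.
3 branches closed, 3 open.
Each open branch fixes some atoms; the unmentioned ones are free. Counting distinct full assignments: branch {a=true, d=true, e=false} (c, b) contributes 4 new; branch {a=true, b=true, e=false} (c, d) contributes 2 new; branch {a=true, b=false, e=false} (c, d) contributes 2 new. Total: 8.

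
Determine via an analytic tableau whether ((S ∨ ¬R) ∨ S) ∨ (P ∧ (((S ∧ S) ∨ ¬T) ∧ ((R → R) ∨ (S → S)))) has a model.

Initial set: {T (((S ∨ ¬R) ∨ S) ∨ (P ∧ (((S ∧ S) ∨ ¬T) ∧ ((R → R) ∨ (S → S)))))}.
T (((S ∨ ¬R) ∨ S) ∨ (P ∧ (((S ∧ S) ∨ ¬T) ∧ ((R → R) ∨ (S → S))))): β-rule — branch into T ((S ∨ ¬R) ∨ S)  //  T (P ∧ (((S ∧ S) ∨ ¬T) ∧ ((R → R) ∨ (S → S)))).
  branch 1 (add T ((S ∨ ¬R) ∨ S)):
    T ((S ∨ ¬R) ∨ S): β-rule — branch into T (S ∨ ¬R)  //  T S.
      branch 1.1 (add T (S ∨ ¬R)):
        T (S ∨ ¬R): β-rule — branch into T S  //  T ¬R.
          branch 1.1.1 (add T S):
            ○ open, literals {S=true}.
          branch 1.1.2 (add T ¬R):
            ○ open, literals {R=false}.
      branch 1.2 (add T S):
        ○ open, literals {S=true}.
  branch 2 (add T (P ∧ (((S ∧ S) ∨ ¬T) ∧ ((R → R) ∨ (S → S))))):
    T (P ∧ (((S ∧ S) ∨ ¬T) ∧ ((R → R) ∨ (S → S)))): α-rule — add T P, T (((S ∧ S) ∨ ¬T) ∧ ((R → R) ∨ (S → S))).
    T (((S ∧ S) ∨ ¬T) ∧ ((R → R) ∨ (S → S))): α-rule — add T ((S ∧ S) ∨ ¬T), T ((R → R) ∨ (S → S)).
    T ((S ∧ S) ∨ ¬T): β-rule — branch into T (S ∧ S)  //  T ¬T.
      branch 2.1 (add T (S ∧ S)):
        T (S ∧ S): α-rule — add T S, T S.
        T ((R → R) ∨ (S → S)): β-rule — branch into T (R → R)  //  T (S → S).
          branch 2.1.1 (add T (R → R)):
            T (R → R): β-rule — branch into F R  //  T R.
              branch 2.1.1.1 (add F R):
                ○ open, literals {P=true, R=false, S=true}.
              branch 2.1.1.2 (add T R):
                ○ open, literals {P=true, R=true, S=true}.
          branch 2.1.2 (add T (S → S)):
            T (S → S): β-rule — branch into F S  //  T S.
              branch 2.1.2.1 (add F S):
                × closes — contains both S and ¬S.
              branch 2.1.2.2 (add T S):
                ○ open, literals {P=true, S=true}.
      branch 2.2 (add T ¬T):
        T ((R → R) ∨ (S → S)): β-rule — branch into T (R → R)  //  T (S → S).
          branch 2.2.1 (add T (R → R)):
            T (R → R): β-rule — branch into F R  //  T R.
              branch 2.2.1.1 (add F R):
                ○ open, literals {P=true, R=false, T=false}.
              branch 2.2.1.2 (add T R):
                ○ open, literals {P=true, R=true, T=false}.
          branch 2.2.2 (add T (S → S)):
            T (S → S): β-rule — branch into F S  //  T S.
              branch 2.2.2.1 (add F S):
                ○ open, literals {P=true, S=false, T=false}.
              branch 2.2.2.2 (add T S):
                ○ open, literals {P=true, S=true, T=false}.
1 branch closed, 10 open.
An open branch gives a satisfying assignment: S=true.

Satisfiable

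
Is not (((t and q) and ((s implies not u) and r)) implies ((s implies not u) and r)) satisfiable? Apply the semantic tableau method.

Initial set: {not (((t and q) and ((s implies not u) and r)) implies ((s implies not u) and r))}.
not (((t and q) and ((s implies not u) and r)) implies ((s implies not u) and r)): α-rule — add ((t and q) and ((s implies not u) and r)), not ((s implies not u) and r).
((t and q) and ((s implies not u) and r)): α-rule — add (t and q), ((s implies not u) and r).
(t and q): α-rule — add t, q.
((s implies not u) and r): α-rule — add (s implies not u), r.
not ((s implies not u) and r): β-rule — branch into not (s implies not u)  //  not r.
  branch 1 (add not (s implies not u)):
    not (s implies not u): α-rule — add s, not not u.
    (s implies not u): β-rule — branch into not s  //  not u.
      branch 1.1 (add not s):
        × closes — contains both s and not s.
      branch 1.2 (add not u):
        × closes — contains both u and not u.
  branch 2 (add not r):
    × closes — contains both r and not r.
All 3 branches close.
Every branch closed; the formula is unsatisfiable.

Unsatisfiable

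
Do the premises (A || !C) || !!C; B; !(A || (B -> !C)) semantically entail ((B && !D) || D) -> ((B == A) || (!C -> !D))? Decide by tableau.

Yes

Initial set: {T ((A || !C) || !!C); T B; T !(A || (B -> !C)); F (((B && !D) || D) -> ((B == A) || (!C -> !D)))}.
T !(A || (B -> !C)): α-rule — add F A, F (B -> !C).
F (((B && !D) || D) -> ((B == A) || (!C -> !D))): α-rule — add T ((B && !D) || D), F ((B == A) || (!C -> !D)).
F (B -> !C): α-rule — add T B, F !C.
F ((B == A) || (!C -> !D)): α-rule — add F (B == A), F (!C -> !D).
F (!C -> !D): α-rule — add T !C, F !D.
× closes — contains both C and !C.
All 1 branch closes.
Every branch closed, so the premises entail the conclusion.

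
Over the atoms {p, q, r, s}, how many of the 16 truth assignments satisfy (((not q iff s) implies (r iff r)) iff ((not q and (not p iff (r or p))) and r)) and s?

1

Initial set: {T ((((not q iff s) implies (r iff r)) iff ((not q and (not p iff (r or p))) and r)) and s)}.
T ((((not q iff s) implies (r iff r)) iff ((not q and (not p iff (r or p))) and r)) and s): α-rule — add T (((not q iff s) implies (r iff r)) iff ((not q and (not p iff (r or p))) and r)), T s.
T (((not q iff s) implies (r iff r)) iff ((not q and (not p iff (r or p))) and r)): β-rule — branch into T ((not q iff s) implies (r iff r)), T ((not q and (not p iff (r or p))) and r)  //  F ((not q iff s) implies (r iff r)), F ((not q and (not p iff (r or p))) and r).
  branch 1 (add T ((not q iff s) implies (r iff r)), T ((not q and (not p iff (r or p))) and r)):
    T ((not q and (not p iff (r or p))) and r): α-rule — add T (not q and (not p iff (r or p))), T r.
    T (not q and (not p iff (r or p))): α-rule — add T not q, T (not p iff (r or p)).
    T ((not q iff s) implies (r iff r)): β-rule — branch into F (not q iff s)  //  T (r iff r).
      branch 1.1 (add F (not q iff s)):
        T (not p iff (r or p)): β-rule — branch into T not p, T (r or p)  //  F not p, F (r or p).
          branch 1.1.1 (add T not p, T (r or p)):
            F (not q iff s): β-rule — branch into T not q, F s  //  F not q, T s.
              branch 1.1.1.1 (add T not q, F s):
                × closes — contains both s and not s.
              branch 1.1.1.2 (add F not q, T s):
                × closes — contains both q and not q.
          branch 1.1.2 (add F not p, F (r or p)):
            F (r or p): α-rule — add F r, F p.
            × closes — contains both r and not r.
      branch 1.2 (add T (r iff r)):
        T (not p iff (r or p)): β-rule — branch into T not p, T (r or p)  //  F not p, F (r or p).
          branch 1.2.1 (add T not p, T (r or p)):
            T (r iff r): β-rule — branch into T r, T r  //  F r, F r.
              branch 1.2.1.1 (add T r, T r):
                T (r or p): β-rule — branch into T r  //  T p.
                  branch 1.2.1.1.1 (add T r):
                    ○ open, literals {p=false, q=false, r=true, s=true}.
                  branch 1.2.1.1.2 (add T p):
                    × closes — contains both p and not p.
              branch 1.2.1.2 (add F r, F r):
                × closes — contains both r and not r.
          branch 1.2.2 (add F not p, F (r or p)):
            F (r or p): α-rule — add F r, F p.
            × closes — contains both r and not r.
  branch 2 (add F ((not q iff s) implies (r iff r)), F ((not q and (not p iff (r or p))) and r)):
    F ((not q iff s) implies (r iff r)): α-rule — add T (not q iff s), F (r iff r).
    F ((not q and (not p iff (r or p))) and r): β-rule — branch into F (not q and (not p iff (r or p)))  //  F r.
      branch 2.1 (add F (not q and (not p iff (r or p)))):
        T (not q iff s): β-rule — branch into T not q, T s  //  F not q, F s.
          branch 2.1.1 (add T not q, T s):
            F (r iff r): β-rule — branch into T r, F r  //  F r, T r.
              branch 2.1.1.1 (add T r, F r):
                × closes — contains both r and not r.
              branch 2.1.1.2 (add F r, T r):
                × closes — contains both r and not r.
          branch 2.1.2 (add F not q, F s):
            × closes — contains both s and not s.
      branch 2.2 (add F r):
        T (not q iff s): β-rule — branch into T not q, T s  //  F not q, F s.
          branch 2.2.1 (add T not q, T s):
            F (r iff r): β-rule — branch into T r, F r  //  F r, T r.
              branch 2.2.1.1 (add T r, F r):
                × closes — contains both r and not r.
              branch 2.2.1.2 (add F r, T r):
                × closes — contains both r and not r.
          branch 2.2.2 (add F not q, F s):
            × closes — contains both s and not s.
12 branches closed, 1 open.
Each open branch fixes some atoms; the unmentioned ones are free. Counting distinct full assignments: branch {p=false, q=false, r=true, s=true} (none free) contributes 1 new. Total: 1.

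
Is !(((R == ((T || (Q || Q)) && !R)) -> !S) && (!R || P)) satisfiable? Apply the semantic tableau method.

Initial set: {!(((R == ((T || (Q || Q)) && !R)) -> !S) && (!R || P))}.
!(((R == ((T || (Q || Q)) && !R)) -> !S) && (!R || P)): β-rule — branch into !((R == ((T || (Q || Q)) && !R)) -> !S)  //  !(!R || P).
  branch 1 (add !((R == ((T || (Q || Q)) && !R)) -> !S)):
    !((R == ((T || (Q || Q)) && !R)) -> !S): α-rule — add (R == ((T || (Q || Q)) && !R)), !!S.
    (R == ((T || (Q || Q)) && !R)): β-rule — branch into R, ((T || (Q || Q)) && !R)  //  !R, !((T || (Q || Q)) && !R).
      branch 1.1 (add R, ((T || (Q || Q)) && !R)):
        ((T || (Q || Q)) && !R): α-rule — add (T || (Q || Q)), !R.
        × closes — contains both R and !R.
      branch 1.2 (add !R, !((T || (Q || Q)) && !R)):
        !((T || (Q || Q)) && !R): β-rule — branch into !(T || (Q || Q))  //  !!R.
          branch 1.2.1 (add !(T || (Q || Q))):
            !(T || (Q || Q)): α-rule — add !T, !(Q || Q).
            !(Q || Q): α-rule — add !Q, !Q.
            ○ open, literals {Q=0, R=0, S=1, T=0}.
          branch 1.2.2 (add !!R):
            × closes — contains both R and !R.
  branch 2 (add !(!R || P)):
    !(!R || P): α-rule — add !!R, !P.
    ○ open, literals {P=0, R=1}.
2 branches closed, 2 open.
An open branch gives a satisfying assignment: Q=0, R=0, S=1, T=0.

Satisfiable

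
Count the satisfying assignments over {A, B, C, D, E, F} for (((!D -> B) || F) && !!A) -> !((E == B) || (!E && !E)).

42

Initial set: {((((!D -> B) || F) && !!A) -> !((E == B) || (!E && !E)))}.
((((!D -> B) || F) && !!A) -> !((E == B) || (!E && !E))): β-rule — branch into !(((!D -> B) || F) && !!A)  //  !((E == B) || (!E && !E)).
  branch 1 (add !(((!D -> B) || F) && !!A)):
    !(((!D -> B) || F) && !!A): β-rule — branch into !((!D -> B) || F)  //  !!!A.
      branch 1.1 (add !((!D -> B) || F)):
        !((!D -> B) || F): α-rule — add !(!D -> B), !F.
        !(!D -> B): α-rule — add !D, !B.
        ○ open, literals {B=0, D=0, F=0}.
      branch 1.2 (add !!!A):
        !!!A: drop double negation, giving !A.
        ○ open, literals {A=0}.
  branch 2 (add !((E == B) || (!E && !E))):
    !((E == B) || (!E && !E)): α-rule — add !(E == B), !(!E && !E).
    !(E == B): β-rule — branch into E, !B  //  !E, B.
      branch 2.1 (add E, !B):
        !(!E && !E): β-rule — branch into !!E  //  !!E.
          branch 2.1.1 (add !!E):
            ○ open, literals {B=0, E=1}.
          branch 2.1.2 (add !!E):
            ○ open, literals {B=0, E=1}.
      branch 2.2 (add !E, B):
        !(!E && !E): β-rule — branch into !!E  //  !!E.
          branch 2.2.1 (add !!E):
            × closes — contains both E and !E.
          branch 2.2.2 (add !!E):
            × closes — contains both E and !E.
2 branches closed, 4 open.
Each open branch fixes some atoms; the unmentioned ones are free. Counting distinct full assignments: branch {B=0, D=0, F=0} (A, C, E) contributes 8 new; branch {A=0} (B, C, D, E, F) contributes 28 new; branch {B=0, E=1} (A, C, D, F) contributes 6 new; branch {B=0, E=1} (A, C, D, F) contributes 0 new. Total: 42.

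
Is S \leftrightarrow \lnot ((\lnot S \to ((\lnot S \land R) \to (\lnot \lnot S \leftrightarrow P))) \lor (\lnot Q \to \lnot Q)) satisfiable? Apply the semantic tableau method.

Satisfiable

Initial set: {T (S \leftrightarrow \lnot ((\lnot S \to ((\lnot S \land R) \to (\lnot \lnot S \leftrightarrow P))) \lor (\lnot Q \to \lnot Q)))}.
T (S \leftrightarrow \lnot ((\lnot S \to ((\lnot S \land R) \to (\lnot \lnot S \leftrightarrow P))) \lor (\lnot Q \to \lnot Q))): β-rule — branch into T S, T \lnot ((\lnot S \to ((\lnot S \land R) \to (\lnot \lnot S \leftrightarrow P))) \lor (\lnot Q \to \lnot Q))  //  F S, F \lnot ((\lnot S \to ((\lnot S \land R) \to (\lnot \lnot S \leftrightarrow P))) \lor (\lnot Q \to \lnot Q)).
  branch 1 (add T S, T \lnot ((\lnot S \to ((\lnot S \land R) \to (\lnot \lnot S \leftrightarrow P))) \lor (\lnot Q \to \lnot Q))):
    T \lnot ((\lnot S \to ((\lnot S \land R) \to (\lnot \lnot S \leftrightarrow P))) \lor (\lnot Q \to \lnot Q)): α-rule — add F (\lnot S \to ((\lnot S \land R) \to (\lnot \lnot S \leftrightarrow P))), F (\lnot Q \to \lnot Q).
    F (\lnot S \to ((\lnot S \land R) \to (\lnot \lnot S \leftrightarrow P))): α-rule — add T \lnot S, F ((\lnot S \land R) \to (\lnot \lnot S \leftrightarrow P)).
    × closes — contains both S and \lnot S.
  branch 2 (add F S, F \lnot ((\lnot S \to ((\lnot S \land R) \to (\lnot \lnot S \leftrightarrow P))) \lor (\lnot Q \to \lnot Q))):
    F \lnot ((\lnot S \to ((\lnot S \land R) \to (\lnot \lnot S \leftrightarrow P))) \lor (\lnot Q \to \lnot Q)): β-rule — branch into T (\lnot S \to ((\lnot S \land R) \to (\lnot \lnot S \leftrightarrow P)))  //  T (\lnot Q \to \lnot Q).
      branch 2.1 (add T (\lnot S \to ((\lnot S \land R) \to (\lnot \lnot S \leftrightarrow P)))):
        T (\lnot S \to ((\lnot S \land R) \to (\lnot \lnot S \leftrightarrow P))): β-rule — branch into F \lnot S  //  T ((\lnot S \land R) \to (\lnot \lnot S \leftrightarrow P)).
          branch 2.1.1 (add F \lnot S):
            × closes — contains both S and \lnot S.
          branch 2.1.2 (add T ((\lnot S \land R) \to (\lnot \lnot S \leftrightarrow P))):
            T ((\lnot S \land R) \to (\lnot \lnot S \leftrightarrow P)): β-rule — branch into F (\lnot S \land R)  //  T (\lnot \lnot S \leftrightarrow P).
              branch 2.1.2.1 (add F (\lnot S \land R)):
                F (\lnot S \land R): β-rule — branch into F \lnot S  //  F R.
                  branch 2.1.2.1.1 (add F \lnot S):
                    × closes — contains both S and \lnot S.
                  branch 2.1.2.1.2 (add F R):
                    ○ open, literals {R=0, S=0}.
              branch 2.1.2.2 (add T (\lnot \lnot S \leftrightarrow P)):
                T (\lnot \lnot S \leftrightarrow P): β-rule — branch into T \lnot \lnot S, T P  //  F \lnot \lnot S, F P.
                  branch 2.1.2.2.1 (add T \lnot \lnot S, T P):
                    T \lnot \lnot S: drop double negation, giving T S.
                    × closes — contains both S and \lnot S.
                  branch 2.1.2.2.2 (add F \lnot \lnot S, F P):
                    F \lnot \lnot S: drop double negation, giving F S.
                    ○ open, literals {P=0, S=0}.
      branch 2.2 (add T (\lnot Q \to \lnot Q)):
        T (\lnot Q \to \lnot Q): β-rule — branch into F \lnot Q  //  T \lnot Q.
          branch 2.2.1 (add F \lnot Q):
            ○ open, literals {Q=1, S=0}.
          branch 2.2.2 (add T \lnot Q):
            ○ open, literals {Q=0, S=0}.
4 branches closed, 4 open.
An open branch gives a satisfying assignment: R=0, S=0.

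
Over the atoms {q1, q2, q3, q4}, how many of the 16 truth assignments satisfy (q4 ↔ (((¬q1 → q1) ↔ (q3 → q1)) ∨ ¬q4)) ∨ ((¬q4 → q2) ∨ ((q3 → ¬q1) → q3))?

Initial set: {((q4 ↔ (((¬q1 → q1) ↔ (q3 → q1)) ∨ ¬q4)) ∨ ((¬q4 → q2) ∨ ((q3 → ¬q1) → q3)))}.
((q4 ↔ (((¬q1 → q1) ↔ (q3 → q1)) ∨ ¬q4)) ∨ ((¬q4 → q2) ∨ ((q3 → ¬q1) → q3))): β-rule — branch into (q4 ↔ (((¬q1 → q1) ↔ (q3 → q1)) ∨ ¬q4))  //  ((¬q4 → q2) ∨ ((q3 → ¬q1) → q3)).
  branch 1 (add (q4 ↔ (((¬q1 → q1) ↔ (q3 → q1)) ∨ ¬q4))):
    (q4 ↔ (((¬q1 → q1) ↔ (q3 → q1)) ∨ ¬q4)): β-rule — branch into q4, (((¬q1 → q1) ↔ (q3 → q1)) ∨ ¬q4)  //  ¬q4, ¬(((¬q1 → q1) ↔ (q3 → q1)) ∨ ¬q4).
      branch 1.1 (add q4, (((¬q1 → q1) ↔ (q3 → q1)) ∨ ¬q4)):
        (((¬q1 → q1) ↔ (q3 → q1)) ∨ ¬q4): β-rule — branch into ((¬q1 → q1) ↔ (q3 → q1))  //  ¬q4.
          branch 1.1.1 (add ((¬q1 → q1) ↔ (q3 → q1))):
            ((¬q1 → q1) ↔ (q3 → q1)): β-rule — branch into (¬q1 → q1), (q3 → q1)  //  ¬(¬q1 → q1), ¬(q3 → q1).
              branch 1.1.1.1 (add (¬q1 → q1), (q3 → q1)):
                (¬q1 → q1): β-rule — branch into ¬¬q1  //  q1.
                  branch 1.1.1.1.1 (add ¬¬q1):
                    (q3 → q1): β-rule — branch into ¬q3  //  q1.
                      branch 1.1.1.1.1.1 (add ¬q3):
                        ○ open, literals {q1=true, q3=false, q4=true}.
                      branch 1.1.1.1.1.2 (add q1):
                        ○ open, literals {q1=true, q4=true}.
                  branch 1.1.1.1.2 (add q1):
                    (q3 → q1): β-rule — branch into ¬q3  //  q1.
                      branch 1.1.1.1.2.1 (add ¬q3):
                        ○ open, literals {q1=true, q3=false, q4=true}.
                      branch 1.1.1.1.2.2 (add q1):
                        ○ open, literals {q1=true, q4=true}.
              branch 1.1.1.2 (add ¬(¬q1 → q1), ¬(q3 → q1)):
                ¬(¬q1 → q1): α-rule — add ¬q1, ¬q1.
                ¬(q3 → q1): α-rule — add q3, ¬q1.
                ○ open, literals {q1=false, q3=true, q4=true}.
          branch 1.1.2 (add ¬q4):
            × closes — contains both q4 and ¬q4.
      branch 1.2 (add ¬q4, ¬(((¬q1 → q1) ↔ (q3 → q1)) ∨ ¬q4)):
        ¬(((¬q1 → q1) ↔ (q3 → q1)) ∨ ¬q4): α-rule — add ¬((¬q1 → q1) ↔ (q3 → q1)), ¬¬q4.
        × closes — contains both q4 and ¬q4.
  branch 2 (add ((¬q4 → q2) ∨ ((q3 → ¬q1) → q3))):
    ((¬q4 → q2) ∨ ((q3 → ¬q1) → q3)): β-rule — branch into (¬q4 → q2)  //  ((q3 → ¬q1) → q3).
      branch 2.1 (add (¬q4 → q2)):
        (¬q4 → q2): β-rule — branch into ¬¬q4  //  q2.
          branch 2.1.1 (add ¬¬q4):
            ○ open, literals {q4=true}.
          branch 2.1.2 (add q2):
            ○ open, literals {q2=true}.
      branch 2.2 (add ((q3 → ¬q1) → q3)):
        ((q3 → ¬q1) → q3): β-rule — branch into ¬(q3 → ¬q1)  //  q3.
          branch 2.2.1 (add ¬(q3 → ¬q1)):
            ¬(q3 → ¬q1): α-rule — add q3, ¬¬q1.
            ○ open, literals {q1=true, q3=true}.
          branch 2.2.2 (add q3):
            ○ open, literals {q3=true}.
2 branches closed, 9 open.
Each open branch fixes some atoms; the unmentioned ones are free. Counting distinct full assignments: branch {q1=true, q3=false, q4=true} (q2) contributes 2 new; branch {q1=true, q4=true} (q2, q3) contributes 2 new; branch {q1=true, q3=false, q4=true} (q2) contributes 0 new; branch {q1=true, q4=true} (q2, q3) contributes 0 new; branch {q1=false, q3=true, q4=true} (q2) contributes 2 new; branch {q4=true} (q1, q2, q3) contributes 2 new; branch {q2=true} (q1, q3, q4) contributes 4 new; branch {q1=true, q3=true} (q2, q4) contributes 1 new; branch {q3=true} (q1, q2, q4) contributes 1 new. Total: 14.

14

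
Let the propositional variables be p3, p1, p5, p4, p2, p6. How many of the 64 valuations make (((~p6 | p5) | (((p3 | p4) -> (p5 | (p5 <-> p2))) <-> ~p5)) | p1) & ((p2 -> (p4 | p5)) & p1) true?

Initial set: {((((~p6 | p5) | (((p3 | p4) -> (p5 | (p5 <-> p2))) <-> ~p5)) | p1) & ((p2 -> (p4 | p5)) & p1))}.
((((~p6 | p5) | (((p3 | p4) -> (p5 | (p5 <-> p2))) <-> ~p5)) | p1) & ((p2 -> (p4 | p5)) & p1)): α-rule — add (((~p6 | p5) | (((p3 | p4) -> (p5 | (p5 <-> p2))) <-> ~p5)) | p1), ((p2 -> (p4 | p5)) & p1).
((p2 -> (p4 | p5)) & p1): α-rule — add (p2 -> (p4 | p5)), p1.
(((~p6 | p5) | (((p3 | p4) -> (p5 | (p5 <-> p2))) <-> ~p5)) | p1): β-rule — branch into ((~p6 | p5) | (((p3 | p4) -> (p5 | (p5 <-> p2))) <-> ~p5))  //  p1.
  branch 1 (add ((~p6 | p5) | (((p3 | p4) -> (p5 | (p5 <-> p2))) <-> ~p5))):
    (p2 -> (p4 | p5)): β-rule — branch into ~p2  //  (p4 | p5).
      branch 1.1 (add ~p2):
        ((~p6 | p5) | (((p3 | p4) -> (p5 | (p5 <-> p2))) <-> ~p5)): β-rule — branch into (~p6 | p5)  //  (((p3 | p4) -> (p5 | (p5 <-> p2))) <-> ~p5).
          branch 1.1.1 (add (~p6 | p5)):
            (~p6 | p5): β-rule — branch into ~p6  //  p5.
              branch 1.1.1.1 (add ~p6):
                ○ open, literals {p1=true, p2=false, p6=false}.
              branch 1.1.1.2 (add p5):
                ○ open, literals {p1=true, p2=false, p5=true}.
          branch 1.1.2 (add (((p3 | p4) -> (p5 | (p5 <-> p2))) <-> ~p5)):
            (((p3 | p4) -> (p5 | (p5 <-> p2))) <-> ~p5): β-rule — branch into ((p3 | p4) -> (p5 | (p5 <-> p2))), ~p5  //  ~((p3 | p4) -> (p5 | (p5 <-> p2))), ~~p5.
              branch 1.1.2.1 (add ((p3 | p4) -> (p5 | (p5 <-> p2))), ~p5):
                ((p3 | p4) -> (p5 | (p5 <-> p2))): β-rule — branch into ~(p3 | p4)  //  (p5 | (p5 <-> p2)).
                  branch 1.1.2.1.1 (add ~(p3 | p4)):
                    ~(p3 | p4): α-rule — add ~p3, ~p4.
                    ○ open, literals {p1=true, p2=false, p3=false, p4=false, p5=false}.
                  branch 1.1.2.1.2 (add (p5 | (p5 <-> p2))):
                    (p5 | (p5 <-> p2)): β-rule — branch into p5  //  (p5 <-> p2).
                      branch 1.1.2.1.2.1 (add p5):
                        × closes — contains both p5 and ~p5.
                      branch 1.1.2.1.2.2 (add (p5 <-> p2)):
                        (p5 <-> p2): β-rule — branch into p5, p2  //  ~p5, ~p2.
                          branch 1.1.2.1.2.2.1 (add p5, p2):
                            × closes — contains both p5 and ~p5.
                          branch 1.1.2.1.2.2.2 (add ~p5, ~p2):
                            ○ open, literals {p1=true, p2=false, p5=false}.
              branch 1.1.2.2 (add ~((p3 | p4) -> (p5 | (p5 <-> p2))), ~~p5):
                ~((p3 | p4) -> (p5 | (p5 <-> p2))): α-rule — add (p3 | p4), ~(p5 | (p5 <-> p2)).
                ~(p5 | (p5 <-> p2)): α-rule — add ~p5, ~(p5 <-> p2).
                × closes — contains both p5 and ~p5.
      branch 1.2 (add (p4 | p5)):
        ((~p6 | p5) | (((p3 | p4) -> (p5 | (p5 <-> p2))) <-> ~p5)): β-rule — branch into (~p6 | p5)  //  (((p3 | p4) -> (p5 | (p5 <-> p2))) <-> ~p5).
          branch 1.2.1 (add (~p6 | p5)):
            (p4 | p5): β-rule — branch into p4  //  p5.
              branch 1.2.1.1 (add p4):
                (~p6 | p5): β-rule — branch into ~p6  //  p5.
                  branch 1.2.1.1.1 (add ~p6):
                    ○ open, literals {p1=true, p4=true, p6=false}.
                  branch 1.2.1.1.2 (add p5):
                    ○ open, literals {p1=true, p4=true, p5=true}.
              branch 1.2.1.2 (add p5):
                (~p6 | p5): β-rule — branch into ~p6  //  p5.
                  branch 1.2.1.2.1 (add ~p6):
                    ○ open, literals {p1=true, p5=true, p6=false}.
                  branch 1.2.1.2.2 (add p5):
                    ○ open, literals {p1=true, p5=true}.
          branch 1.2.2 (add (((p3 | p4) -> (p5 | (p5 <-> p2))) <-> ~p5)):
            (p4 | p5): β-rule — branch into p4  //  p5.
              branch 1.2.2.1 (add p4):
                (((p3 | p4) -> (p5 | (p5 <-> p2))) <-> ~p5): β-rule — branch into ((p3 | p4) -> (p5 | (p5 <-> p2))), ~p5  //  ~((p3 | p4) -> (p5 | (p5 <-> p2))), ~~p5.
                  branch 1.2.2.1.1 (add ((p3 | p4) -> (p5 | (p5 <-> p2))), ~p5):
                    ((p3 | p4) -> (p5 | (p5 <-> p2))): β-rule — branch into ~(p3 | p4)  //  (p5 | (p5 <-> p2)).
                      branch 1.2.2.1.1.1 (add ~(p3 | p4)):
                        ~(p3 | p4): α-rule — add ~p3, ~p4.
                        × closes — contains both p4 and ~p4.
                      branch 1.2.2.1.1.2 (add (p5 | (p5 <-> p2))):
                        (p5 | (p5 <-> p2)): β-rule — branch into p5  //  (p5 <-> p2).
                          branch 1.2.2.1.1.2.1 (add p5):
                            × closes — contains both p5 and ~p5.
                          branch 1.2.2.1.1.2.2 (add (p5 <-> p2)):
                            (p5 <-> p2): β-rule — branch into p5, p2  //  ~p5, ~p2.
                              branch 1.2.2.1.1.2.2.1 (add p5, p2):
                                × closes — contains both p5 and ~p5.
                              branch 1.2.2.1.1.2.2.2 (add ~p5, ~p2):
                                ○ open, literals {p1=true, p2=false, p4=true, p5=false}.
                  branch 1.2.2.1.2 (add ~((p3 | p4) -> (p5 | (p5 <-> p2))), ~~p5):
                    ~((p3 | p4) -> (p5 | (p5 <-> p2))): α-rule — add (p3 | p4), ~(p5 | (p5 <-> p2)).
                    ~(p5 | (p5 <-> p2)): α-rule — add ~p5, ~(p5 <-> p2).
                    × closes — contains both p5 and ~p5.
              branch 1.2.2.2 (add p5):
                (((p3 | p4) -> (p5 | (p5 <-> p2))) <-> ~p5): β-rule — branch into ((p3 | p4) -> (p5 | (p5 <-> p2))), ~p5  //  ~((p3 | p4) -> (p5 | (p5 <-> p2))), ~~p5.
                  branch 1.2.2.2.1 (add ((p3 | p4) -> (p5 | (p5 <-> p2))), ~p5):
                    × closes — contains both p5 and ~p5.
                  branch 1.2.2.2.2 (add ~((p3 | p4) -> (p5 | (p5 <-> p2))), ~~p5):
                    ~((p3 | p4) -> (p5 | (p5 <-> p2))): α-rule — add (p3 | p4), ~(p5 | (p5 <-> p2)).
                    ~(p5 | (p5 <-> p2)): α-rule — add ~p5, ~(p5 <-> p2).
                    × closes — contains both p5 and ~p5.
  branch 2 (add p1):
    (p2 -> (p4 | p5)): β-rule — branch into ~p2  //  (p4 | p5).
      branch 2.1 (add ~p2):
        ○ open, literals {p1=true, p2=false}.
      branch 2.2 (add (p4 | p5)):
        (p4 | p5): β-rule — branch into p4  //  p5.
          branch 2.2.1 (add p4):
            ○ open, literals {p1=true, p4=true}.
          branch 2.2.2 (add p5):
            ○ open, literals {p1=true, p5=true}.
9 branches closed, 12 open.
Each open branch fixes some atoms; the unmentioned ones are free. Counting distinct full assignments: branch {p1=true, p2=false, p6=false} (p3, p5, p4) contributes 8 new; branch {p1=true, p2=false, p5=true} (p3, p4, p6) contributes 4 new; branch {p1=true, p2=false, p3=false, p4=false, p5=false} (p6) contributes 1 new; branch {p1=true, p2=false, p5=false} (p3, p4, p6) contributes 3 new; branch {p1=true, p4=true, p6=false} (p3, p5, p2) contributes 4 new; branch {p1=true, p4=true, p5=true} (p3, p2, p6) contributes 2 new; branch {p1=true, p5=true, p6=false} (p3, p4, p2) contributes 2 new; branch {p1=true, p5=true} (p3, p4, p2, p6) contributes 2 new; branch {p1=true, p2=false, p4=true, p5=false} (p3, p6) contributes 0 new; branch {p1=true, p2=false} (p3, p5, p4, p6) contributes 0 new; branch {p1=true, p4=true} (p3, p5, p2, p6) contributes 2 new; branch {p1=true, p5=true} (p3, p4, p2, p6) contributes 0 new. Total: 28.

28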